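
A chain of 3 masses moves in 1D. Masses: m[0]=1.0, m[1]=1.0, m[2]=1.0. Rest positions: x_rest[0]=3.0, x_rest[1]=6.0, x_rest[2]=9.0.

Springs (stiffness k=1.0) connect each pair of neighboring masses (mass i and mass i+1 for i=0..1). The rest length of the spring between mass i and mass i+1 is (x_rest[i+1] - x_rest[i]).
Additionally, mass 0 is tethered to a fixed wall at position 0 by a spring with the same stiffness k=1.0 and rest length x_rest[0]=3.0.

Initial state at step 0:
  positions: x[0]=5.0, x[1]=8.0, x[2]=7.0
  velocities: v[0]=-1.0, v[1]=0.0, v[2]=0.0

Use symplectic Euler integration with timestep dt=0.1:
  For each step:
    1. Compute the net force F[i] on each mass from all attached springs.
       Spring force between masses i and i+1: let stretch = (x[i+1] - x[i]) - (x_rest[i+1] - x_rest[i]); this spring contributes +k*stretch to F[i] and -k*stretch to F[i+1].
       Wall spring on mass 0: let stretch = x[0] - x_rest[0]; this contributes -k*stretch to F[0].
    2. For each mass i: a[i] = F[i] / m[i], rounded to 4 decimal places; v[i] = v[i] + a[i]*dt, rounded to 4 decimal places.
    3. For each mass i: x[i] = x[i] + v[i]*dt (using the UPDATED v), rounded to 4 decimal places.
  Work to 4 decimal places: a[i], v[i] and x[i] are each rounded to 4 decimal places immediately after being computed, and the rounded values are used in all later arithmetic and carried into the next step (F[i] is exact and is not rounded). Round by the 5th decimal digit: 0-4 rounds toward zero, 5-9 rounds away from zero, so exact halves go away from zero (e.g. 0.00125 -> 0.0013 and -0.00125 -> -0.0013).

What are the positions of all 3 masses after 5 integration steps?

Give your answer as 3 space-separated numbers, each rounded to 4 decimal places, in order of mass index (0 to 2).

Step 0: x=[5.0000 8.0000 7.0000] v=[-1.0000 0.0000 0.0000]
Step 1: x=[4.8800 7.9600 7.0400] v=[-1.2000 -0.4000 0.4000]
Step 2: x=[4.7420 7.8800 7.1192] v=[-1.3800 -0.8000 0.7920]
Step 3: x=[4.5880 7.7610 7.2360] v=[-1.5404 -1.1899 1.1681]
Step 4: x=[4.4198 7.6050 7.3881] v=[-1.6819 -1.5597 1.5206]
Step 5: x=[4.2393 7.4150 7.5723] v=[-1.8054 -1.8999 1.8423]

Answer: 4.2393 7.4150 7.5723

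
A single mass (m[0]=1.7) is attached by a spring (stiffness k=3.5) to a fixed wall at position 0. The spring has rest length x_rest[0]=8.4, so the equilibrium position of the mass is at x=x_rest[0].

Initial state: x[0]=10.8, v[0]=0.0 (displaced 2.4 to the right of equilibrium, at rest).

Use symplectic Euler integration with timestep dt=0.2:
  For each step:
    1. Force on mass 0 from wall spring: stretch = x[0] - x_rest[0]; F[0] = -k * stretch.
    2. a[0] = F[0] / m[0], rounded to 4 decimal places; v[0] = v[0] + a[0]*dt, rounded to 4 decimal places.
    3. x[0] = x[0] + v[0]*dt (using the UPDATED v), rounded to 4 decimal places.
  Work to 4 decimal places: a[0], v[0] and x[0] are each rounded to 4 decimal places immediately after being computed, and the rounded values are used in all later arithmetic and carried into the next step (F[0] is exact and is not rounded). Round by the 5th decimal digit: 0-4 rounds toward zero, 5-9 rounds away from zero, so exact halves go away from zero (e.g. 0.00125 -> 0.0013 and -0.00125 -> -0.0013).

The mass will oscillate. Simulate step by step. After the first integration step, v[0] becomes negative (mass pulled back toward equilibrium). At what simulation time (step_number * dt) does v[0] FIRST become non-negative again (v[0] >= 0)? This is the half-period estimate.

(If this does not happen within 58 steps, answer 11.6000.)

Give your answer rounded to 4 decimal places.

Answer: 2.2000

Derivation:
Step 0: x=[10.8000] v=[0.0000]
Step 1: x=[10.6024] v=[-0.9882]
Step 2: x=[10.2234] v=[-1.8951]
Step 3: x=[9.6942] v=[-2.6459]
Step 4: x=[9.0584] v=[-3.1788]
Step 5: x=[8.3684] v=[-3.4499]
Step 6: x=[7.6810] v=[-3.4369]
Step 7: x=[7.0528] v=[-3.1408]
Step 8: x=[6.5356] v=[-2.5861]
Step 9: x=[6.1719] v=[-1.8184]
Step 10: x=[5.9917] v=[-0.9009]
Step 11: x=[6.0099] v=[0.0908]
First v>=0 after going negative at step 11, time=2.2000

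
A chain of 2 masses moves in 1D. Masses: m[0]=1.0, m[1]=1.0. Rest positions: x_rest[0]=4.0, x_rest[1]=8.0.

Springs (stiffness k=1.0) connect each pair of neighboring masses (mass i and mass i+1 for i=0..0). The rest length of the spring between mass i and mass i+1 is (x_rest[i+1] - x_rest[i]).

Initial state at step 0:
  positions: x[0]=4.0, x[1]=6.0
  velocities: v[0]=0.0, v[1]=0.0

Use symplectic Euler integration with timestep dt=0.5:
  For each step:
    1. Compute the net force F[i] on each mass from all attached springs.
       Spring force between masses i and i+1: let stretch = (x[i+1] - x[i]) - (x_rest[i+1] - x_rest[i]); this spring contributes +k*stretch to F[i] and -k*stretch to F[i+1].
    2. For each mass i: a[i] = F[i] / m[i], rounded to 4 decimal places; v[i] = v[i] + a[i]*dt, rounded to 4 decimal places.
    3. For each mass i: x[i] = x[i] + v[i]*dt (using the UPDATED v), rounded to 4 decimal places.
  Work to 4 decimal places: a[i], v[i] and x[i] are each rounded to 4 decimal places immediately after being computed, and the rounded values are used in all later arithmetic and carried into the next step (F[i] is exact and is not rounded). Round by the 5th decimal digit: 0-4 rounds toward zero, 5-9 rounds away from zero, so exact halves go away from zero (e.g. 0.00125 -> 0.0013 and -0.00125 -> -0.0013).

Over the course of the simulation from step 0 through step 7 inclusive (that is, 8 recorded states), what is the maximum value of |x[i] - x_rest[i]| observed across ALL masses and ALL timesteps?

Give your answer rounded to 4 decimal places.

Answer: 2.0625

Derivation:
Step 0: x=[4.0000 6.0000] v=[0.0000 0.0000]
Step 1: x=[3.5000 6.5000] v=[-1.0000 1.0000]
Step 2: x=[2.7500 7.2500] v=[-1.5000 1.5000]
Step 3: x=[2.1250 7.8750] v=[-1.2500 1.2500]
Step 4: x=[1.9375 8.0625] v=[-0.3750 0.3750]
Step 5: x=[2.2813 7.7188] v=[0.6875 -0.6875]
Step 6: x=[2.9845 7.0157] v=[1.4063 -1.4063]
Step 7: x=[3.6955 6.3048] v=[1.4219 -1.4219]
Max displacement = 2.0625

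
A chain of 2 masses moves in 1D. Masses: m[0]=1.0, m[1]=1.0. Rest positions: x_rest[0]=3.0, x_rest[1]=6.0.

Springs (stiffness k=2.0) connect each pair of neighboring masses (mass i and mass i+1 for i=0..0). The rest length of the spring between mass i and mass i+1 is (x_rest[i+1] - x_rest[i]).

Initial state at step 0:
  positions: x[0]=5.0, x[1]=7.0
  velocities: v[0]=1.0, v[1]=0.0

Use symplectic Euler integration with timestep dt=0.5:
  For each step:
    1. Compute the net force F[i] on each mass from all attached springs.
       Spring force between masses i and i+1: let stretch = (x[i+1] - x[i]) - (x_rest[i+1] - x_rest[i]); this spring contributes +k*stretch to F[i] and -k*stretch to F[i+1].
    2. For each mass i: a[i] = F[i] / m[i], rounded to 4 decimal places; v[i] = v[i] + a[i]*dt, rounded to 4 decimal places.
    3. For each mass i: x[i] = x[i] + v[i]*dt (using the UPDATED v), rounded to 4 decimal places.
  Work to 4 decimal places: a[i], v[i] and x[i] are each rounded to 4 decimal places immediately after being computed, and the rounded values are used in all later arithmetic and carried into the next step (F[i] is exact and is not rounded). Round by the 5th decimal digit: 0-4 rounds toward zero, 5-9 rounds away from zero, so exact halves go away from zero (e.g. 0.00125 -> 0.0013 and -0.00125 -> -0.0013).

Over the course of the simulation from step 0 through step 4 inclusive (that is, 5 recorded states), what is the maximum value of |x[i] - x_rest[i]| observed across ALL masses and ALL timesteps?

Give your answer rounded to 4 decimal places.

Step 0: x=[5.0000 7.0000] v=[1.0000 0.0000]
Step 1: x=[5.0000 7.5000] v=[0.0000 1.0000]
Step 2: x=[4.7500 8.2500] v=[-0.5000 1.5000]
Step 3: x=[4.7500 8.7500] v=[0.0000 1.0000]
Step 4: x=[5.2500 8.7500] v=[1.0000 0.0000]
Max displacement = 2.7500

Answer: 2.7500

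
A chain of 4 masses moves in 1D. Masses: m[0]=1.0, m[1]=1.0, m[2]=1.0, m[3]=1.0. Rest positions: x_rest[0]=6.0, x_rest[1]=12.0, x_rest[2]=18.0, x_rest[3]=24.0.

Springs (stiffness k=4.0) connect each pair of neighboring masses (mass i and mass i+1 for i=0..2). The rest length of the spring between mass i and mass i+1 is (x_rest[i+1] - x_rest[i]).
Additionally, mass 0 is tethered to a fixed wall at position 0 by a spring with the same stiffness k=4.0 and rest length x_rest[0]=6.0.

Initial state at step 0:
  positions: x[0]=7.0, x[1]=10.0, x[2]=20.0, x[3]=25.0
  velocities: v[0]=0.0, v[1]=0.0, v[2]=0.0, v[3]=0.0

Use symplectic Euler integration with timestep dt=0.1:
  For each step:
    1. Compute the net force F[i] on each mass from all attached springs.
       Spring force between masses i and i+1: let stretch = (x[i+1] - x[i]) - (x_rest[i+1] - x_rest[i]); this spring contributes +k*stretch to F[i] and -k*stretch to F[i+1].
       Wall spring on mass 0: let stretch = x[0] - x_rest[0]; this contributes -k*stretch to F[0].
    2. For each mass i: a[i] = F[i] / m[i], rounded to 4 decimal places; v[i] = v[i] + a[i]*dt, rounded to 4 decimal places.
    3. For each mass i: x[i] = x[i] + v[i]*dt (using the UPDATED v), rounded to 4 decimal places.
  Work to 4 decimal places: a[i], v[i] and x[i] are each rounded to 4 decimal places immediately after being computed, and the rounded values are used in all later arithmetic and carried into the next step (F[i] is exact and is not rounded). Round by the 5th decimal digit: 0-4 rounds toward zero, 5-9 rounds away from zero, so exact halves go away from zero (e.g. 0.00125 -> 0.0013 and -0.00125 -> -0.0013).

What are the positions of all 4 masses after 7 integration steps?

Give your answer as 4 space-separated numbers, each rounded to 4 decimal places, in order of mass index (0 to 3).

Step 0: x=[7.0000 10.0000 20.0000 25.0000] v=[0.0000 0.0000 0.0000 0.0000]
Step 1: x=[6.8400 10.2800 19.8000 25.0400] v=[-1.6000 2.8000 -2.0000 0.4000]
Step 2: x=[6.5440 10.8032 19.4288 25.1104] v=[-2.9600 5.2320 -3.7120 0.7040]
Step 3: x=[6.1566 11.5011 18.9398 25.1935] v=[-3.8739 6.9786 -4.8896 0.8314]
Step 4: x=[5.7367 12.2827 18.4034 25.2665] v=[-4.1987 7.8163 -5.3636 0.7299]
Step 5: x=[5.3492 13.0473 17.8967 25.3050] v=[-3.8750 7.6462 -5.0666 0.3847]
Step 6: x=[5.0557 13.6980 17.4924 25.2871] v=[-2.9354 6.5067 -4.0430 -0.1786]
Step 7: x=[4.9056 14.1548 17.2481 25.1975] v=[-1.5008 4.5675 -2.4429 -0.8965]

Answer: 4.9056 14.1548 17.2481 25.1975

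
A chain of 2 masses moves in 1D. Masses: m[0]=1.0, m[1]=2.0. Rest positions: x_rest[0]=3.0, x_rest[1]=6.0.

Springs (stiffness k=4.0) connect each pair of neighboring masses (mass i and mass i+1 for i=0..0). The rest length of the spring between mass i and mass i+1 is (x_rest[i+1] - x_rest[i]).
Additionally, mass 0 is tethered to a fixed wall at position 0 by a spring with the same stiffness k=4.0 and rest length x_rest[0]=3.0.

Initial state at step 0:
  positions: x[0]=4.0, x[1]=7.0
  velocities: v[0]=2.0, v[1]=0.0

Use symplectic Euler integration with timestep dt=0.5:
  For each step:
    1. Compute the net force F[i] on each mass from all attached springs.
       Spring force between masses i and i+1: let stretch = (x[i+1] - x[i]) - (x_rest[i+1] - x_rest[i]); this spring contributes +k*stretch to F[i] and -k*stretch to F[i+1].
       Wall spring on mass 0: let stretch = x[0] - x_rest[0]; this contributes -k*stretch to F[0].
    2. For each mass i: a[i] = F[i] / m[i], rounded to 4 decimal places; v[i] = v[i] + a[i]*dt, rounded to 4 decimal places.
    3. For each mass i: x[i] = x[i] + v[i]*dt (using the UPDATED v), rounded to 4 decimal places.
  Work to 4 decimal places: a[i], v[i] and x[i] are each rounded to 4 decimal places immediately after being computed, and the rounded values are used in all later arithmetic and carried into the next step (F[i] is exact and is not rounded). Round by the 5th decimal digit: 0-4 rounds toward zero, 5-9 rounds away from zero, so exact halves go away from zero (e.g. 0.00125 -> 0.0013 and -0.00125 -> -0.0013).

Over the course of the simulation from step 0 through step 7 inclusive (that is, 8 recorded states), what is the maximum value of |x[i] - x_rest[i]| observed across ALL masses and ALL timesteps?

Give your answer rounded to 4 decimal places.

Step 0: x=[4.0000 7.0000] v=[2.0000 0.0000]
Step 1: x=[4.0000 7.0000] v=[0.0000 0.0000]
Step 2: x=[3.0000 7.0000] v=[-2.0000 0.0000]
Step 3: x=[3.0000 6.5000] v=[0.0000 -1.0000]
Step 4: x=[3.5000 5.7500] v=[1.0000 -1.5000]
Step 5: x=[2.7500 5.3750] v=[-1.5000 -0.7500]
Step 6: x=[1.8750 5.1875] v=[-1.7500 -0.3750]
Step 7: x=[2.4375 4.8438] v=[1.1250 -0.6875]
Max displacement = 1.1562

Answer: 1.1562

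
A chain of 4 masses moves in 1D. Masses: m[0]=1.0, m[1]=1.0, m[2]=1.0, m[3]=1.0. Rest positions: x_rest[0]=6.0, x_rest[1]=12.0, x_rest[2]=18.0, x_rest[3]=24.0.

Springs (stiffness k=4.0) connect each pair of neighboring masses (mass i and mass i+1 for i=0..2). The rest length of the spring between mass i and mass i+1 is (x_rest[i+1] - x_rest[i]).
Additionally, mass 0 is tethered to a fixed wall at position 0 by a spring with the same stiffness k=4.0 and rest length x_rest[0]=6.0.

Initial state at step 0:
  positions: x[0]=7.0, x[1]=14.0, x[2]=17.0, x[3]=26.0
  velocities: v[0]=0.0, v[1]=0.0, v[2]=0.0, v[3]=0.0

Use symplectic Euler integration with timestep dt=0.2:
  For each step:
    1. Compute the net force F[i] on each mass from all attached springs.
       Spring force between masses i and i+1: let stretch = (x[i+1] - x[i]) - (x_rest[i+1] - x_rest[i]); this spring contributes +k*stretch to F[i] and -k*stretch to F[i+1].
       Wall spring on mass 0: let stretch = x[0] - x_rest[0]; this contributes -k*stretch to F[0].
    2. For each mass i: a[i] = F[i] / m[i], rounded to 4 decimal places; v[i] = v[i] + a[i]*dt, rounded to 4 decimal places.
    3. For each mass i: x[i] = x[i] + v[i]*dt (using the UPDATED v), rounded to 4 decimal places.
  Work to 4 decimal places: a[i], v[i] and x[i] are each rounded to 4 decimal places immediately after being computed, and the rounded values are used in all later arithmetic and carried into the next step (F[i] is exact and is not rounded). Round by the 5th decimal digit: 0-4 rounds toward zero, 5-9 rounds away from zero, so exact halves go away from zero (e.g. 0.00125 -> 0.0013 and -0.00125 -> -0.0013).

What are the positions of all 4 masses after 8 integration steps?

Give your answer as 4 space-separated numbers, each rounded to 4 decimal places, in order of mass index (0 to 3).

Step 0: x=[7.0000 14.0000 17.0000 26.0000] v=[0.0000 0.0000 0.0000 0.0000]
Step 1: x=[7.0000 13.3600 17.9600 25.5200] v=[0.0000 -3.2000 4.8000 -2.4000]
Step 2: x=[6.8976 12.4384 19.3936 24.7904] v=[-0.5120 -4.6080 7.1680 -3.6480]
Step 3: x=[6.5781 11.7431 20.5779 24.1573] v=[-1.5974 -3.4765 5.9213 -3.1654]
Step 4: x=[6.0325 11.6350 20.9213 23.9115] v=[-2.7279 -0.5407 1.7170 -1.2289]
Step 5: x=[5.4181 12.1163 20.2573 24.1473] v=[-3.0719 2.4063 -3.3199 1.1789]
Step 6: x=[5.0085 12.8284 18.9132 24.7207] v=[-2.0478 3.5605 -6.7207 2.8669]
Step 7: x=[5.0488 13.2629 17.5247 25.3249] v=[0.2013 2.1724 -6.9425 3.0209]
Step 8: x=[5.5955 13.0650 16.7023 25.6410] v=[2.7335 -0.9894 -4.1118 1.5807]

Answer: 5.5955 13.0650 16.7023 25.6410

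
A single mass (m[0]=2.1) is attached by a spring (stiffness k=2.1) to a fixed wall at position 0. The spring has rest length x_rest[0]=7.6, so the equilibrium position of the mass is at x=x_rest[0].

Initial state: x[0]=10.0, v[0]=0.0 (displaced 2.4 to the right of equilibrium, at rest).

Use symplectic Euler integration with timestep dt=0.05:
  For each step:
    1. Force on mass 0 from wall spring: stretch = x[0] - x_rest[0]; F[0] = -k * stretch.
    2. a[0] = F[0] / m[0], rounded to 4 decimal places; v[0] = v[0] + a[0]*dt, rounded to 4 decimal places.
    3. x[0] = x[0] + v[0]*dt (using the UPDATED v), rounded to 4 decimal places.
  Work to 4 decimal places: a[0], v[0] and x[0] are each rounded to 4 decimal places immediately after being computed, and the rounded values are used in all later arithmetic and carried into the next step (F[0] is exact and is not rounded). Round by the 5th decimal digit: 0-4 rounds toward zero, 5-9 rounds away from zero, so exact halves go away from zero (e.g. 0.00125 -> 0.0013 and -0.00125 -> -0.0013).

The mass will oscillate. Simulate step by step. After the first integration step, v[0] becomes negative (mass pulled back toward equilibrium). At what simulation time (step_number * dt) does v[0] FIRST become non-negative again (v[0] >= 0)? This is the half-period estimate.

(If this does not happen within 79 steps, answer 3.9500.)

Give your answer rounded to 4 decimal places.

Answer: 3.1500

Derivation:
Step 0: x=[10.0000] v=[0.0000]
Step 1: x=[9.9940] v=[-0.1200]
Step 2: x=[9.9820] v=[-0.2397]
Step 3: x=[9.9641] v=[-0.3588]
Step 4: x=[9.9403] v=[-0.4770]
Step 5: x=[9.9106] v=[-0.5940]
Step 6: x=[9.8751] v=[-0.7095]
Step 7: x=[9.8339] v=[-0.8233]
Step 8: x=[9.7872] v=[-0.9350]
Step 9: x=[9.7350] v=[-1.0444]
Step 10: x=[9.6774] v=[-1.1512]
Step 11: x=[9.6146] v=[-1.2551]
Step 12: x=[9.5468] v=[-1.3558]
Step 13: x=[9.4741] v=[-1.4531]
Step 14: x=[9.3968] v=[-1.5468]
Step 15: x=[9.3150] v=[-1.6366]
Step 16: x=[9.2289] v=[-1.7224]
Step 17: x=[9.1387] v=[-1.8038]
Step 18: x=[9.0447] v=[-1.8807]
Step 19: x=[8.9471] v=[-1.9529]
Step 20: x=[8.8461] v=[-2.0203]
Step 21: x=[8.7420] v=[-2.0826]
Step 22: x=[8.6350] v=[-2.1397]
Step 23: x=[8.5254] v=[-2.1915]
Step 24: x=[8.4135] v=[-2.2378]
Step 25: x=[8.2996] v=[-2.2785]
Step 26: x=[8.1839] v=[-2.3135]
Step 27: x=[8.0668] v=[-2.3427]
Step 28: x=[7.9485] v=[-2.3660]
Step 29: x=[7.8293] v=[-2.3834]
Step 30: x=[7.7096] v=[-2.3949]
Step 31: x=[7.5896] v=[-2.4004]
Step 32: x=[7.4696] v=[-2.3999]
Step 33: x=[7.3499] v=[-2.3934]
Step 34: x=[7.2309] v=[-2.3809]
Step 35: x=[7.1128] v=[-2.3624]
Step 36: x=[6.9959] v=[-2.3380]
Step 37: x=[6.8805] v=[-2.3078]
Step 38: x=[6.7669] v=[-2.2718]
Step 39: x=[6.6554] v=[-2.2301]
Step 40: x=[6.5463] v=[-2.1829]
Step 41: x=[6.4398] v=[-2.1302]
Step 42: x=[6.3362] v=[-2.0722]
Step 43: x=[6.2358] v=[-2.0090]
Step 44: x=[6.1388] v=[-1.9408]
Step 45: x=[6.0454] v=[-1.8677]
Step 46: x=[5.9559] v=[-1.7900]
Step 47: x=[5.8705] v=[-1.7078]
Step 48: x=[5.7894] v=[-1.6213]
Step 49: x=[5.7129] v=[-1.5308]
Step 50: x=[5.6411] v=[-1.4364]
Step 51: x=[5.5742] v=[-1.3385]
Step 52: x=[5.5123] v=[-1.2372]
Step 53: x=[5.4557] v=[-1.1328]
Step 54: x=[5.4044] v=[-1.0256]
Step 55: x=[5.3586] v=[-0.9158]
Step 56: x=[5.3184] v=[-0.8037]
Step 57: x=[5.2839] v=[-0.6896]
Step 58: x=[5.2552] v=[-0.5738]
Step 59: x=[5.2324] v=[-0.4566]
Step 60: x=[5.2155] v=[-0.3382]
Step 61: x=[5.2046] v=[-0.2190]
Step 62: x=[5.1996] v=[-0.0992]
Step 63: x=[5.2006] v=[0.0208]
First v>=0 after going negative at step 63, time=3.1500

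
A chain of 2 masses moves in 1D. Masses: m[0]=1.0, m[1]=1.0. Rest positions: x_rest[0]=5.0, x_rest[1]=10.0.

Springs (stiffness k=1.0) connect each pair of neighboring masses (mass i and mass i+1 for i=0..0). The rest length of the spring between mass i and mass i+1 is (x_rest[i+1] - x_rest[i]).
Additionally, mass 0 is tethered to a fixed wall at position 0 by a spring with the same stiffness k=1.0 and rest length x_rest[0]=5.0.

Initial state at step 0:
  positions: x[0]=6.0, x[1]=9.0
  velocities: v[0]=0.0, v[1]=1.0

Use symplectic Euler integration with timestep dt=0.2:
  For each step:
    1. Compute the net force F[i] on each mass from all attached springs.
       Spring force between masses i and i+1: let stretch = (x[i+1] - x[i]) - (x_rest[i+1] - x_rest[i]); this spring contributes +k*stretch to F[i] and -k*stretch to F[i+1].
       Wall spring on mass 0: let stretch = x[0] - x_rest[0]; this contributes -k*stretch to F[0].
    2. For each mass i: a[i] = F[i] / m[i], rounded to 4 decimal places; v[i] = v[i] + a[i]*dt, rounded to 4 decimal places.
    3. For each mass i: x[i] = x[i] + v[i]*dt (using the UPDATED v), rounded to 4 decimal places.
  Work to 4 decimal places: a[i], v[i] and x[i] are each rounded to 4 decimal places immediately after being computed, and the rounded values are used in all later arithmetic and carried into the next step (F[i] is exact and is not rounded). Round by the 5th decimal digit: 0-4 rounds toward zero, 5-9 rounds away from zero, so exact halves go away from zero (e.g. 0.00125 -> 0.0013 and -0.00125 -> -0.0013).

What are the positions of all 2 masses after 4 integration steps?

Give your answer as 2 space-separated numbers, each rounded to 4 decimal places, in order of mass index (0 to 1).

Step 0: x=[6.0000 9.0000] v=[0.0000 1.0000]
Step 1: x=[5.8800 9.2800] v=[-0.6000 1.4000]
Step 2: x=[5.6608 9.6240] v=[-1.0960 1.7200]
Step 3: x=[5.3737 10.0095] v=[-1.4355 1.9274]
Step 4: x=[5.0571 10.4095] v=[-1.5831 2.0002]

Answer: 5.0571 10.4095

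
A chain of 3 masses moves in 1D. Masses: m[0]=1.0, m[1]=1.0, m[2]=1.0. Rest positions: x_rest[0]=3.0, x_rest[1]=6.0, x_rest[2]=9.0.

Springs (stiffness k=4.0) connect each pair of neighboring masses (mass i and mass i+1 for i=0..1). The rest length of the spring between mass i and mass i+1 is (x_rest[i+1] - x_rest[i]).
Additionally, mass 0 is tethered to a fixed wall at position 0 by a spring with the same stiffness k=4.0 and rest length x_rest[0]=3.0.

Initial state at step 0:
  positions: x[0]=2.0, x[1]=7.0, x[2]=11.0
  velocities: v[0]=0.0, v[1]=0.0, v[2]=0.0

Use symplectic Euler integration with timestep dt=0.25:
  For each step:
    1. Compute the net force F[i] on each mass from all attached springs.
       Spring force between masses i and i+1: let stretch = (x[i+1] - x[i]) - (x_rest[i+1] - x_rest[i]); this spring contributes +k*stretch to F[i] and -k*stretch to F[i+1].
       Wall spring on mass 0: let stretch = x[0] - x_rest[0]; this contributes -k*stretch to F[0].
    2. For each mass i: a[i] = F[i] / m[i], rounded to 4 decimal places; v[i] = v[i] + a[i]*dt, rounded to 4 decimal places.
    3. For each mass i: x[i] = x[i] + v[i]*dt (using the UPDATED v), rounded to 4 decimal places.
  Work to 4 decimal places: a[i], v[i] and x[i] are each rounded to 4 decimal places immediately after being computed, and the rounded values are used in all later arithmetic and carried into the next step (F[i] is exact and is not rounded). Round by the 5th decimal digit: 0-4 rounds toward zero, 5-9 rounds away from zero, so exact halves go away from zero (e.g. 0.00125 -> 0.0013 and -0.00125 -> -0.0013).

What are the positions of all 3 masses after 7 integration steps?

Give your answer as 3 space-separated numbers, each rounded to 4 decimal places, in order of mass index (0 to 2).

Step 0: x=[2.0000 7.0000 11.0000] v=[0.0000 0.0000 0.0000]
Step 1: x=[2.7500 6.7500 10.7500] v=[3.0000 -1.0000 -1.0000]
Step 2: x=[3.8125 6.5000 10.2500] v=[4.2500 -1.0000 -2.0000]
Step 3: x=[4.5938 6.5156 9.5625] v=[3.1250 0.0625 -2.7500]
Step 4: x=[4.7071 6.8125 8.8633] v=[0.4530 1.1876 -2.7969]
Step 5: x=[4.1699 7.0958 8.4014] v=[-2.1487 1.1330 -1.8477]
Step 6: x=[3.3217 6.9740 8.3631] v=[-3.3927 -0.4873 -0.1533]
Step 7: x=[2.5562 6.2864 8.7275] v=[-3.0621 -2.7505 1.4576]

Answer: 2.5562 6.2864 8.7275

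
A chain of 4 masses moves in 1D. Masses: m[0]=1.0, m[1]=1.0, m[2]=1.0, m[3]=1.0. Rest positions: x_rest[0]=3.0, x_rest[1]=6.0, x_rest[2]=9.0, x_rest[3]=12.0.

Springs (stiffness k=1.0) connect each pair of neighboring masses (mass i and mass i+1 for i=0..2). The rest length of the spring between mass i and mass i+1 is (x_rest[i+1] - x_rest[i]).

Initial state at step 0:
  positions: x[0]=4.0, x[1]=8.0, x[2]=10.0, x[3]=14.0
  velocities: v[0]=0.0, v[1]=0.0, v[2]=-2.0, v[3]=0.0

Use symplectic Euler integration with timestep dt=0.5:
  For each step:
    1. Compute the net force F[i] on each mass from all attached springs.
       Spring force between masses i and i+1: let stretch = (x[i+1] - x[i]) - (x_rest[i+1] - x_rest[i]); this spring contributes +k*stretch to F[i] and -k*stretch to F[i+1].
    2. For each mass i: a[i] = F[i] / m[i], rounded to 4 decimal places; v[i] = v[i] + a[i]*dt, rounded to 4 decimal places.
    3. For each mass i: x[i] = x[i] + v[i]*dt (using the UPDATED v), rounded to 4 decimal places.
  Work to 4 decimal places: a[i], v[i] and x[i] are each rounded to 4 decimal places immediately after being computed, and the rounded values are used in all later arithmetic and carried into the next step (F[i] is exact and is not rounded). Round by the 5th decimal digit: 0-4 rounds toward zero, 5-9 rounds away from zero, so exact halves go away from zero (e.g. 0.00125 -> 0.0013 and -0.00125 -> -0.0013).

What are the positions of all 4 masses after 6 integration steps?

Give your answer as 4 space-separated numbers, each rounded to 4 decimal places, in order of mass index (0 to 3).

Step 0: x=[4.0000 8.0000 10.0000 14.0000] v=[0.0000 0.0000 -2.0000 0.0000]
Step 1: x=[4.2500 7.5000 9.5000 13.7500] v=[0.5000 -1.0000 -1.0000 -0.5000]
Step 2: x=[4.5625 6.6875 9.5625 13.1875] v=[0.6250 -1.6250 0.1250 -1.1250]
Step 3: x=[4.6563 6.0625 9.8125 12.4688] v=[0.1875 -1.2500 0.5000 -1.4375]
Step 4: x=[4.3516 6.0235 9.7891 11.8360] v=[-0.6094 -0.0781 -0.0469 -1.2657]
Step 5: x=[3.7149 6.5079 9.3360 11.4414] v=[-1.2735 0.9688 -0.9063 -0.7892]
Step 6: x=[3.0264 7.0011 8.7022 11.2705] v=[-1.3770 0.9864 -1.2677 -0.3419]

Answer: 3.0264 7.0011 8.7022 11.2705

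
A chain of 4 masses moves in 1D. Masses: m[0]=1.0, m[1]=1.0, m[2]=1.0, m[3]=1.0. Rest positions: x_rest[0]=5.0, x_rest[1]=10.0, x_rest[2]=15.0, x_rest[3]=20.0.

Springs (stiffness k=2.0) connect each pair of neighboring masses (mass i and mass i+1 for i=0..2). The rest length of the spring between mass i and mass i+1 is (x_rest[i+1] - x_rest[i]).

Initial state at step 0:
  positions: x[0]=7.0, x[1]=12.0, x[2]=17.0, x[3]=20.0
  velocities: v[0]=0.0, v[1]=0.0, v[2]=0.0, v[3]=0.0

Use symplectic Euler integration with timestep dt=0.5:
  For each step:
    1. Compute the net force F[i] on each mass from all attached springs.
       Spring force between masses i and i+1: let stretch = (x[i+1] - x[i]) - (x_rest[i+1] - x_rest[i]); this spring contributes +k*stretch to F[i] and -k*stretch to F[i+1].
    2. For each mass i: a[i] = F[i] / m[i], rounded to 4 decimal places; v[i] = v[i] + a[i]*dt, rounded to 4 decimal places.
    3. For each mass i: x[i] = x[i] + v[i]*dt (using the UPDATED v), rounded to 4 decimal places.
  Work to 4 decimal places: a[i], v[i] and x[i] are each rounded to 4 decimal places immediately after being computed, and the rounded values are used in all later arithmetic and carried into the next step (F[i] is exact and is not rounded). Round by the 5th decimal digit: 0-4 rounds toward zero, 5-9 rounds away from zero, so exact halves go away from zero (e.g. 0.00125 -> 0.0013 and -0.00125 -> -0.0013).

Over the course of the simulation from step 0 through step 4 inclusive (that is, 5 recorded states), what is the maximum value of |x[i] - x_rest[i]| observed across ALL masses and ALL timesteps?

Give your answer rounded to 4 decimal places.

Step 0: x=[7.0000 12.0000 17.0000 20.0000] v=[0.0000 0.0000 0.0000 0.0000]
Step 1: x=[7.0000 12.0000 16.0000 21.0000] v=[0.0000 0.0000 -2.0000 2.0000]
Step 2: x=[7.0000 11.5000 15.5000 22.0000] v=[0.0000 -1.0000 -1.0000 2.0000]
Step 3: x=[6.7500 10.7500 16.2500 22.2500] v=[-0.5000 -1.5000 1.5000 0.5000]
Step 4: x=[6.0000 10.7500 17.2500 22.0000] v=[-1.5000 0.0000 2.0000 -0.5000]
Max displacement = 2.2500

Answer: 2.2500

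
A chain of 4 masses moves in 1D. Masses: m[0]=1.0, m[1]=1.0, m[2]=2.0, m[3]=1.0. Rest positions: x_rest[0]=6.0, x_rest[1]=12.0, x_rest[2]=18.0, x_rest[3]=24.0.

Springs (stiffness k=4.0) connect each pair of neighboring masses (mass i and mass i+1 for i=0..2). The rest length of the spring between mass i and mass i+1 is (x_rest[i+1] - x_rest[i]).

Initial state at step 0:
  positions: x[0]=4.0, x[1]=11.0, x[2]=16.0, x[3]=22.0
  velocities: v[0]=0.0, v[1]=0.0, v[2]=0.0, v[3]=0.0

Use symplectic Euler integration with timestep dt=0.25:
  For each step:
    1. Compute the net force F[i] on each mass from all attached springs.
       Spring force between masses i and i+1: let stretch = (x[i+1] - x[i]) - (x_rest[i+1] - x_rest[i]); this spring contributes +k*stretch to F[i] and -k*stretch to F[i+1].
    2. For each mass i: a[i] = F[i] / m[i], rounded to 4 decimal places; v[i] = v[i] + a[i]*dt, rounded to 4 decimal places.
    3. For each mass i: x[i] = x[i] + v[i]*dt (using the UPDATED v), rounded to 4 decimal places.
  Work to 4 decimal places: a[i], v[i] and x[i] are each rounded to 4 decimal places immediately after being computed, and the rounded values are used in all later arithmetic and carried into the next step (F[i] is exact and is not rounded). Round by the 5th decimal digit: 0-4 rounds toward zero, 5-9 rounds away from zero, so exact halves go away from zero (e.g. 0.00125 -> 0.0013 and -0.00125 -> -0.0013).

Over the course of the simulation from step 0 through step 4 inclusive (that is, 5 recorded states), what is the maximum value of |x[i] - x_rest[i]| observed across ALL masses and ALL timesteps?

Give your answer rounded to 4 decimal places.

Step 0: x=[4.0000 11.0000 16.0000 22.0000] v=[0.0000 0.0000 0.0000 0.0000]
Step 1: x=[4.2500 10.5000 16.1250 22.0000] v=[1.0000 -2.0000 0.5000 0.0000]
Step 2: x=[4.5625 9.8438 16.2813 22.0313] v=[1.2500 -2.6250 0.6250 0.1250]
Step 3: x=[4.6953 9.4766 16.3516 22.1251] v=[0.5313 -1.4688 0.2813 0.3750]
Step 4: x=[4.5235 9.6328 16.2842 22.2755] v=[-0.6874 0.6249 -0.2695 0.6015]
Max displacement = 2.5234

Answer: 2.5234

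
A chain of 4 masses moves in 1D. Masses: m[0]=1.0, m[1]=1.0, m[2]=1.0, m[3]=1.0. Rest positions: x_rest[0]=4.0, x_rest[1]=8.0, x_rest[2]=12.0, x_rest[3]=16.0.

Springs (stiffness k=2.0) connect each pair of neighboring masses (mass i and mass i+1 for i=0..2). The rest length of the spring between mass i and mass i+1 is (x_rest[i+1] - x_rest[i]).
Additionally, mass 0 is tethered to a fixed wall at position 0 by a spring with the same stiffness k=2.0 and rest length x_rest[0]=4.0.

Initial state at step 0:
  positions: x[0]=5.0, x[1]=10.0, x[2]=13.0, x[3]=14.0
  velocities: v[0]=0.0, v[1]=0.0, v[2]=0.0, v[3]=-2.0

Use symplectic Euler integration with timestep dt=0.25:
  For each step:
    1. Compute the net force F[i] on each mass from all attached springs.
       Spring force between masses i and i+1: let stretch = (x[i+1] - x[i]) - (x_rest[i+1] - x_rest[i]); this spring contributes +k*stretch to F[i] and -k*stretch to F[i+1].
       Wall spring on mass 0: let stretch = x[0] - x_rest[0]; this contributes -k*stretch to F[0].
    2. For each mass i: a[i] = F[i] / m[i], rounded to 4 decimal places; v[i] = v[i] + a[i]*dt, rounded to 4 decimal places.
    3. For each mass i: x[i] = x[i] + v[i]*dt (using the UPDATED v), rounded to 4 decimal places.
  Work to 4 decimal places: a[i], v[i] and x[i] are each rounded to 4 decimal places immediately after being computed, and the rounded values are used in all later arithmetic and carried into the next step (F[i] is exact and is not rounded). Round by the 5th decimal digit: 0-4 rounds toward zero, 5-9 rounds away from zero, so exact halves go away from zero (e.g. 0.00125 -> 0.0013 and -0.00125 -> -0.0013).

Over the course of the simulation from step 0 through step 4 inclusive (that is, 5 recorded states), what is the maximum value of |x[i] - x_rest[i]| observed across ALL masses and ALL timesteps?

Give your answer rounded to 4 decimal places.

Step 0: x=[5.0000 10.0000 13.0000 14.0000] v=[0.0000 0.0000 0.0000 -2.0000]
Step 1: x=[5.0000 9.7500 12.7500 13.8750] v=[0.0000 -1.0000 -1.0000 -0.5000]
Step 2: x=[4.9688 9.2813 12.2656 14.1094] v=[-0.1250 -1.8750 -1.9375 0.9375]
Step 3: x=[4.8555 8.6465 11.6387 14.6133] v=[-0.4532 -2.5391 -2.5078 2.0156]
Step 4: x=[4.6091 7.9119 11.0096 15.2454] v=[-0.9855 -2.9385 -2.5166 2.5283]
Max displacement = 2.1250

Answer: 2.1250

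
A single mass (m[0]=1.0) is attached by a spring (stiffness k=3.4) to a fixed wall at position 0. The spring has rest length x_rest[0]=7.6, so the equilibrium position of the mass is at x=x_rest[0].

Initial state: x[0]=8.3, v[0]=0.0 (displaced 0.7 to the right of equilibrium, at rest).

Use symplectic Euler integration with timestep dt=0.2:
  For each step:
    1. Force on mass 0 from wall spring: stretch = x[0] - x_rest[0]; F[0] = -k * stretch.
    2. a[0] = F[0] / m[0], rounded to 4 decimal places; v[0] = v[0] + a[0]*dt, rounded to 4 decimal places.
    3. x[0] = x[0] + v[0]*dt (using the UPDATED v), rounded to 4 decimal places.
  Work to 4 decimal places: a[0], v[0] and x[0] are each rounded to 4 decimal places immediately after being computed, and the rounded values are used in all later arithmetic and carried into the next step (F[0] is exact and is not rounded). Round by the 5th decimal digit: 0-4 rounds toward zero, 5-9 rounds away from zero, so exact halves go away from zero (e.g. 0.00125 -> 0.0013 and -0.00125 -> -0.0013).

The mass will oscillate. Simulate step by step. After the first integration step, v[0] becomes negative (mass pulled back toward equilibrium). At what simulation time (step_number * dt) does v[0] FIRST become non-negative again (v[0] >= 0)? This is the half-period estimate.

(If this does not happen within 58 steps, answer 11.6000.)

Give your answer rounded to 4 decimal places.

Step 0: x=[8.3000] v=[0.0000]
Step 1: x=[8.2048] v=[-0.4760]
Step 2: x=[8.0273] v=[-0.8873]
Step 3: x=[7.7917] v=[-1.1779]
Step 4: x=[7.5300] v=[-1.3083]
Step 5: x=[7.2779] v=[-1.2607]
Step 6: x=[7.0696] v=[-1.0417]
Step 7: x=[6.9334] v=[-0.6810]
Step 8: x=[6.8879] v=[-0.2277]
Step 9: x=[6.9392] v=[0.2565]
First v>=0 after going negative at step 9, time=1.8000

Answer: 1.8000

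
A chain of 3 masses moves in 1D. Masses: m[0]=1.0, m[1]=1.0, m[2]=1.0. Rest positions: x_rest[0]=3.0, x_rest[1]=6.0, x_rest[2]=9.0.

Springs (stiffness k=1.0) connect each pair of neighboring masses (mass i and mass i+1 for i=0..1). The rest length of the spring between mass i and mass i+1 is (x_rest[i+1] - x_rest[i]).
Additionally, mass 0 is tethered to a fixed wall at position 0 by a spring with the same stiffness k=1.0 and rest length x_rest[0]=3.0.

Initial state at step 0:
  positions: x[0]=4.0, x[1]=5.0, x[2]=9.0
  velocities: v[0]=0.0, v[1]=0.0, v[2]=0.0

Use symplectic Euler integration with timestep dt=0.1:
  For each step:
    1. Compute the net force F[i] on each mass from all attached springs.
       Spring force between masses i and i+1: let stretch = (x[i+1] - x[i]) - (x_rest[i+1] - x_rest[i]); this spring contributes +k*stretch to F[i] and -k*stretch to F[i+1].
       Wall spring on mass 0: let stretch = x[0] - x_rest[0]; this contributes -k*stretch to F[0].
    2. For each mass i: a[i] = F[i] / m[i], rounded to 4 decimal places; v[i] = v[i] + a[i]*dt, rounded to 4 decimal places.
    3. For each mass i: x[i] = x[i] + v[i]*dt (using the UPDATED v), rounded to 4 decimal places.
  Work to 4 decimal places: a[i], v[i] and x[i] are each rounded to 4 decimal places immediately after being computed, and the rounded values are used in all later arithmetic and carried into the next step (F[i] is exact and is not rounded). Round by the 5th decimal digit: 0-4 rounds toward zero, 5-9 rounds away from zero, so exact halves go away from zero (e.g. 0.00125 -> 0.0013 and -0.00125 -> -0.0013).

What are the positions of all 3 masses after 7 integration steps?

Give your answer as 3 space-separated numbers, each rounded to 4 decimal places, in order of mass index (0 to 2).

Answer: 3.2677 5.7207 8.7675

Derivation:
Step 0: x=[4.0000 5.0000 9.0000] v=[0.0000 0.0000 0.0000]
Step 1: x=[3.9700 5.0300 8.9900] v=[-0.3000 0.3000 -0.1000]
Step 2: x=[3.9109 5.0890 8.9704] v=[-0.5910 0.5900 -0.1960]
Step 3: x=[3.8245 5.1750 8.9420] v=[-0.8643 0.8603 -0.2841]
Step 4: x=[3.7133 5.2852 8.9059] v=[-1.1117 1.1020 -0.3608]
Step 5: x=[3.5807 5.4159 8.8636] v=[-1.3258 1.3069 -0.4229]
Step 6: x=[3.4307 5.5627 8.8168] v=[-1.5004 1.4682 -0.4677]
Step 7: x=[3.2677 5.7207 8.7675] v=[-1.6303 1.5804 -0.4931]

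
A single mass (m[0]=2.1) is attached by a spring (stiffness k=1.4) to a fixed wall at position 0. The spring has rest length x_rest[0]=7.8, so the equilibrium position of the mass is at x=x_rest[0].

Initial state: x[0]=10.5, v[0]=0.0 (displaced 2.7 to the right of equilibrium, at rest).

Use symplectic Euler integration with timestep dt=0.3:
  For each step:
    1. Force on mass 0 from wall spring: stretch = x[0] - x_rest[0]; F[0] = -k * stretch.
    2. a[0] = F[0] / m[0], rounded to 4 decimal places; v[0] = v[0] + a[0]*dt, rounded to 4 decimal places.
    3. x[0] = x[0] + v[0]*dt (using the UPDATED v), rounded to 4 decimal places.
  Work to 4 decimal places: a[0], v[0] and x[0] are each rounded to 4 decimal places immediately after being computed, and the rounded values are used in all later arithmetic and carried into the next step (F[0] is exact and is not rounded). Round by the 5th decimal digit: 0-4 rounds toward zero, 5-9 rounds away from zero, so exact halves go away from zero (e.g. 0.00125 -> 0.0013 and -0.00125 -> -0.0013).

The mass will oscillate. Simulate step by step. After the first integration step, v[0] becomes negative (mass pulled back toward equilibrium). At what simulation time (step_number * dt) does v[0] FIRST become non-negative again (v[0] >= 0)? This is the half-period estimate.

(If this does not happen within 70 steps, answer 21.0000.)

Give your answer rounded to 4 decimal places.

Answer: 3.9000

Derivation:
Step 0: x=[10.5000] v=[0.0000]
Step 1: x=[10.3380] v=[-0.5400]
Step 2: x=[10.0237] v=[-1.0476]
Step 3: x=[9.5760] v=[-1.4924]
Step 4: x=[9.0217] v=[-1.8476]
Step 5: x=[8.3941] v=[-2.0920]
Step 6: x=[7.7309] v=[-2.2108]
Step 7: x=[7.0718] v=[-2.1970]
Step 8: x=[6.4564] v=[-2.0514]
Step 9: x=[5.9216] v=[-1.7827]
Step 10: x=[5.4995] v=[-1.4070]
Step 11: x=[5.2154] v=[-0.9469]
Step 12: x=[5.0864] v=[-0.4300]
Step 13: x=[5.1202] v=[0.1127]
First v>=0 after going negative at step 13, time=3.9000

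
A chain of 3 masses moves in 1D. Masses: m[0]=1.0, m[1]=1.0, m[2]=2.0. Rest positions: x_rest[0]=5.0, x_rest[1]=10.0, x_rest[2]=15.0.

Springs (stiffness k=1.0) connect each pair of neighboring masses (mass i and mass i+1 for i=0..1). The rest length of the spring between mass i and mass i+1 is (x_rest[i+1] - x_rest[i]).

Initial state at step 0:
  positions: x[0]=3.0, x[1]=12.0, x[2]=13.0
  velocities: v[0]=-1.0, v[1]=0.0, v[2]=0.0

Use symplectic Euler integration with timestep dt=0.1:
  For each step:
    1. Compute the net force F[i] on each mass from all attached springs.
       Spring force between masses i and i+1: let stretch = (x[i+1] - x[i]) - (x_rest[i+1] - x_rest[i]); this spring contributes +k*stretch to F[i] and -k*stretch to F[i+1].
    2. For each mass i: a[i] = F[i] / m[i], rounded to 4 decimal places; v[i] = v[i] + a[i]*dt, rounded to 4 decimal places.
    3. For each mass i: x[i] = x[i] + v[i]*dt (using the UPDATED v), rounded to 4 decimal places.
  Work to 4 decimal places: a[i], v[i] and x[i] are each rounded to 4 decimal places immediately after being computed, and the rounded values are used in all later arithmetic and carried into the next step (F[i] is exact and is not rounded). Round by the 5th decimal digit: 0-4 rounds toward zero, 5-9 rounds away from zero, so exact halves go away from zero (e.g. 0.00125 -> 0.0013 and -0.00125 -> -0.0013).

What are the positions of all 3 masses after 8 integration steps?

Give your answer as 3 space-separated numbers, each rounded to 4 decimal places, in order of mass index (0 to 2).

Step 0: x=[3.0000 12.0000 13.0000] v=[-1.0000 0.0000 0.0000]
Step 1: x=[2.9400 11.9200 13.0200] v=[-0.6000 -0.8000 0.2000]
Step 2: x=[2.9198 11.7612 13.0595] v=[-0.2020 -1.5880 0.3950]
Step 3: x=[2.9380 11.5270 13.1175] v=[0.1821 -2.3423 0.5801]
Step 4: x=[2.9921 11.2228 13.1926] v=[0.5410 -3.0422 0.7506]
Step 5: x=[3.0785 10.8560 13.2828] v=[0.8641 -3.6683 0.9021]
Step 6: x=[3.1927 10.4357 13.3859] v=[1.1419 -4.2034 1.0308]
Step 7: x=[3.3293 9.9724 13.4992] v=[1.3662 -4.6327 1.1333]
Step 8: x=[3.4824 9.4780 13.6199] v=[1.5305 -4.9443 1.2070]

Answer: 3.4824 9.4780 13.6199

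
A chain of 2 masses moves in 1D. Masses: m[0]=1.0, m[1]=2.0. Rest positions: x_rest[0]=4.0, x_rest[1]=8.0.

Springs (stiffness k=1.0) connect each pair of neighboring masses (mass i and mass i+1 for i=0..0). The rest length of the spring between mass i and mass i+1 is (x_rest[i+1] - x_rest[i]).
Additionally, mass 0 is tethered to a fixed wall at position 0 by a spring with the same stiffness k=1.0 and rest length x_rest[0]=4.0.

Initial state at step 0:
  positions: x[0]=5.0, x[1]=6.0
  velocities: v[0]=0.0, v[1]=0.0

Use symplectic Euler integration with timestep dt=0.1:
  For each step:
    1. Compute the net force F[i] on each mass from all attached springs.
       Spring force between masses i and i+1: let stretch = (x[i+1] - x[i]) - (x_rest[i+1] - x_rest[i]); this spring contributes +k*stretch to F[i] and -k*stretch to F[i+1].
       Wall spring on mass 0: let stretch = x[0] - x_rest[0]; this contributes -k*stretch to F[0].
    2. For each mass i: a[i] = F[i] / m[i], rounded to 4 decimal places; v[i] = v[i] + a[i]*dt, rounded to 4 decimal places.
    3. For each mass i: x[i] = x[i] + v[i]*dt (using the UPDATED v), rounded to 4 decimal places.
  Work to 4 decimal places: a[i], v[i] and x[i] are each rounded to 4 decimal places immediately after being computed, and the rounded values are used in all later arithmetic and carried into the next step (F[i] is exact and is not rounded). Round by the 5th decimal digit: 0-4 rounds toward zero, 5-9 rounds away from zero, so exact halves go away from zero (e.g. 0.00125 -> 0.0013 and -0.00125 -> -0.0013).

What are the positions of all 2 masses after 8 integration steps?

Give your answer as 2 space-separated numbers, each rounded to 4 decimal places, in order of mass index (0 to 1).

Step 0: x=[5.0000 6.0000] v=[0.0000 0.0000]
Step 1: x=[4.9600 6.0150] v=[-0.4000 0.1500]
Step 2: x=[4.8810 6.0447] v=[-0.7905 0.2973]
Step 3: x=[4.7648 6.0886] v=[-1.1622 0.4391]
Step 4: x=[4.6142 6.1459] v=[-1.5063 0.5729]
Step 5: x=[4.4327 6.2155] v=[-1.8146 0.6963]
Step 6: x=[4.2247 6.2962] v=[-2.0796 0.8072]
Step 7: x=[3.9952 6.3866] v=[-2.2949 0.9036]
Step 8: x=[3.7497 6.4850] v=[-2.4553 0.9840]

Answer: 3.7497 6.4850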